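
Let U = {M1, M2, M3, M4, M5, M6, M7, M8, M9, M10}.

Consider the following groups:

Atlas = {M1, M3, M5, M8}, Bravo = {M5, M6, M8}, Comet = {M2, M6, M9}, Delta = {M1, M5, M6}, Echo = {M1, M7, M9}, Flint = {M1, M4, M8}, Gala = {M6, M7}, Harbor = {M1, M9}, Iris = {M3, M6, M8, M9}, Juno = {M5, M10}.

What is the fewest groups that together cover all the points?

Comet, Echo, Flint, Iris, and Juno cover everything between them: the union {M1, M2, M3, M4, M5, M6, M7, M8, M9, M10} is all of U.
No 4 of the 10 groups cover everything (all 210 combinations miss at least one point), so 5 is optimal.

5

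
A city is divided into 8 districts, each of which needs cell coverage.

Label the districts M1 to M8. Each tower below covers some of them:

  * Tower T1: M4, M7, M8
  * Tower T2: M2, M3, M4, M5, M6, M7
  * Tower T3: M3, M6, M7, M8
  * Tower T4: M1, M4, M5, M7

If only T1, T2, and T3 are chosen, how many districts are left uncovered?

1

Union of T1, T2, T3 = {M2, M3, M4, M5, M6, M7, M8}.
Not covered: M1 — 1 district.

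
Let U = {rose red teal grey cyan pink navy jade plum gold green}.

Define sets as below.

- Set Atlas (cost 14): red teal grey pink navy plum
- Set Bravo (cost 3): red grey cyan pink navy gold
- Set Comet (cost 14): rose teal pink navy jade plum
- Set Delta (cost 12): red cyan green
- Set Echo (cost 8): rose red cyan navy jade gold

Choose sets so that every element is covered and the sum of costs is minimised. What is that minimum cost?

29

Bravo, Comet, Delta together cover every element (Bravo ∪ Comet ∪ Delta = {rose, red, teal, grey, cyan, pink, navy, jade, plum, gold, green}); total cost 3 + 14 + 12 = 29.
No covering selection has total cost below 29.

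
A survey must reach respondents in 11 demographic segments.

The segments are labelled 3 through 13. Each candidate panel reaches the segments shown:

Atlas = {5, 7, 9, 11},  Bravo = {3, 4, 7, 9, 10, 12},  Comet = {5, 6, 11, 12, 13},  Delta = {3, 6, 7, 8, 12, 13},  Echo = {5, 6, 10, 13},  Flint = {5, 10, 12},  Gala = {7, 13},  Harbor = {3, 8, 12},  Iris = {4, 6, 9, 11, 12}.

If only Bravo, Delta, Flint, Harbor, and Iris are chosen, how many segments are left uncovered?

0

Union of Bravo, Delta, Flint, Harbor, Iris = {3, 4, 5, 6, 7, 8, 9, 10, 11, 12, 13} — that's every segment, so 0 are uncovered.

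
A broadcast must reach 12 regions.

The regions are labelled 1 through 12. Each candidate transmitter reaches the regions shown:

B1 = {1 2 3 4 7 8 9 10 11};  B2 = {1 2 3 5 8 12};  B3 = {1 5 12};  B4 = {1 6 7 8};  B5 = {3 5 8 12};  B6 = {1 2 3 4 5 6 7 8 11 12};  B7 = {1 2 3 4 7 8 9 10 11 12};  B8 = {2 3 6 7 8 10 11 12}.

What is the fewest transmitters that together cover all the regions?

B1 and B6 together: B1 ∪ B6 = {1, 2, 3, 4, 5, 6, 7, 8, 9, 10, 11, 12} — every region is covered.
No single transmitter has all 12 regions (the largest, B6, has 10), so 2 is optimal.

2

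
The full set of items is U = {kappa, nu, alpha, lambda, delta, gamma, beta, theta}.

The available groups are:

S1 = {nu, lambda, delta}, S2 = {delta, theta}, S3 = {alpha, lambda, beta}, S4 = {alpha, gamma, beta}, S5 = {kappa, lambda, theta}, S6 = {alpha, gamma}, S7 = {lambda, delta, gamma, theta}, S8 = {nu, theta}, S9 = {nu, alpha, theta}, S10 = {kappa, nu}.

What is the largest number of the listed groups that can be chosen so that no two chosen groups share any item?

S2, S4, S10 are pairwise disjoint (S2={delta,theta}; S4={alpha,gamma,beta}; S10={kappa,nu}).
Every remaining group overlaps one of these, and no 4 of the listed groups are pairwise disjoint, so 3 is the maximum.

3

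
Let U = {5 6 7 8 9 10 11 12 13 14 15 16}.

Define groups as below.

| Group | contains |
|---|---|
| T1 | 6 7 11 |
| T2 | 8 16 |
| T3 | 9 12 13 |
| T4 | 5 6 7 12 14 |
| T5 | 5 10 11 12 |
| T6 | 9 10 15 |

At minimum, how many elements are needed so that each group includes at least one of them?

4

Take H = {7, 9, 10, 16}. Each listed group contains at least one of these, so H is a hitting set of size 4.
No choice of 3 elements meets every group, so 4 is the minimum.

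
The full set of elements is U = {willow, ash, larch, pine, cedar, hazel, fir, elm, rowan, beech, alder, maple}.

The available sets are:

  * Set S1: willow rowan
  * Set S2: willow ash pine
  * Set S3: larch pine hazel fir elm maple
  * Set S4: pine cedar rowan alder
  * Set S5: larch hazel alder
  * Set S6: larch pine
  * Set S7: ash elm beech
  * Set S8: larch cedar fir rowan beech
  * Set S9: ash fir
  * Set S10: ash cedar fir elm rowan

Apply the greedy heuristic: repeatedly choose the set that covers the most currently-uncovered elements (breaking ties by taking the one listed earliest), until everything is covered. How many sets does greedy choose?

4

Greedy: pick S3 (covers 6 new) → pick S4 (covers 3 new) → pick S2 (covers 2 new) → pick S7 (covers 1 new). Total picks: 4.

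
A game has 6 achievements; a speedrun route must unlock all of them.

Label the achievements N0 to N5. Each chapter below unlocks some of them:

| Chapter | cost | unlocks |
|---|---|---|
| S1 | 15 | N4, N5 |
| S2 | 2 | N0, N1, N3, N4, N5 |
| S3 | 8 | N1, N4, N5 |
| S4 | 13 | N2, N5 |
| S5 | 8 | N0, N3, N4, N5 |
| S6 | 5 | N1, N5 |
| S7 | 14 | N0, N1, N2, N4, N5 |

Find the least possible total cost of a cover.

S2, S4 together cover every achievement (S2 ∪ S4 = {N0, N1, N2, N3, N4, N5}); total cost 2 + 13 = 15.
No covering selection has total cost below 15.

15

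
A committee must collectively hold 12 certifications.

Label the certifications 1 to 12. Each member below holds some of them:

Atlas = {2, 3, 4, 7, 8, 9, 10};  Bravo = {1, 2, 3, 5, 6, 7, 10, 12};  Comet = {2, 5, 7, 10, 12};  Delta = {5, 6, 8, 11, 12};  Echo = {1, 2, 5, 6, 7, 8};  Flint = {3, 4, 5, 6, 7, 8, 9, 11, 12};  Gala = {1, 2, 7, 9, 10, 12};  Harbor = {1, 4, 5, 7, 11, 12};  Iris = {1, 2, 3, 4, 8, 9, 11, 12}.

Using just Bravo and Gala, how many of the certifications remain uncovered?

Union of Bravo, Gala = {1, 2, 3, 5, 6, 7, 9, 10, 12}.
Not covered: 4, 8, 11 — 3 certifications.

3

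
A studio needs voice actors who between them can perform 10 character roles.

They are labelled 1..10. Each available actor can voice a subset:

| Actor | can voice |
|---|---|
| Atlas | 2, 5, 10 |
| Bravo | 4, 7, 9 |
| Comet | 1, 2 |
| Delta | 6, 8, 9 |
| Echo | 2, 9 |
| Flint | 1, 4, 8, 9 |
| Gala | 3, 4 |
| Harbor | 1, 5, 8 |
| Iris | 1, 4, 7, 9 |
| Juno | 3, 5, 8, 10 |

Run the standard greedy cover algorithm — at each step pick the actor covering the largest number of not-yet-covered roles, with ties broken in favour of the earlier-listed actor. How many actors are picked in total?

5

Greedy: pick Flint (covers 4 new) → pick Atlas (covers 3 new) → pick Bravo (covers 1 new) → pick Delta (covers 1 new) → pick Gala (covers 1 new). Total picks: 5.
(The true minimum cover uses only 4 actors, so greedy is not optimal here.)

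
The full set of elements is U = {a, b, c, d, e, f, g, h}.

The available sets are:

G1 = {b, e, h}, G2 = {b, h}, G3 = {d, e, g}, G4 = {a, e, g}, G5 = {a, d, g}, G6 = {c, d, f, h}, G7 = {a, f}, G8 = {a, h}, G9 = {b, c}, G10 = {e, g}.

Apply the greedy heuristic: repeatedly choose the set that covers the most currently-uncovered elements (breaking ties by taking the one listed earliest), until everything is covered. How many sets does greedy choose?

3

Greedy: pick G6 (covers 4 new) → pick G4 (covers 3 new) → pick G1 (covers 1 new). Total picks: 3.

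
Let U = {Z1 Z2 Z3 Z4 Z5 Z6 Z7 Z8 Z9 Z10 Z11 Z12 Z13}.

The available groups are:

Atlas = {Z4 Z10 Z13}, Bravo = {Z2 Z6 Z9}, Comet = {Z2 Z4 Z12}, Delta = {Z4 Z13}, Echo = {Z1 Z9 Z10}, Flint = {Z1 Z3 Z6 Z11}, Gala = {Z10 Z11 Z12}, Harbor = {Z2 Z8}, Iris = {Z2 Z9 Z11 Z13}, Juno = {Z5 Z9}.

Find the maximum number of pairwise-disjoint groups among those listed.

4

Delta, Gala, Harbor, Juno are pairwise disjoint (Delta={Z4,Z13}; Gala={Z10,Z11,Z12}; Harbor={Z2,Z8}; Juno={Z5,Z9}).
Every remaining group overlaps one of these, and no 5 of the listed groups are pairwise disjoint, so 4 is the maximum.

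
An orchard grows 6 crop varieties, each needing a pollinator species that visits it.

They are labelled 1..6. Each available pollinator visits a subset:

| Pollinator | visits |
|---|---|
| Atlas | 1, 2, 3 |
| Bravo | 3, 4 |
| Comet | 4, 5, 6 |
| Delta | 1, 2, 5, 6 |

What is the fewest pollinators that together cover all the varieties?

2

Bravo and Delta together: Bravo ∪ Delta = {1, 2, 3, 4, 5, 6} — every variety is covered.
No single pollinator has all 6 varieties (the largest, Delta, has 4), so 2 is optimal.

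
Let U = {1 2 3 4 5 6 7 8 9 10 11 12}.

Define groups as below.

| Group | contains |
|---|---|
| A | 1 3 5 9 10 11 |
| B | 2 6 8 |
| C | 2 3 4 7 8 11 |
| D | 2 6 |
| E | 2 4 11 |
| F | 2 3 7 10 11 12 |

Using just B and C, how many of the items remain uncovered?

Union of B, C = {2, 3, 4, 6, 7, 8, 11}.
Not covered: 1, 5, 9, 10, 12 — 5 items.

5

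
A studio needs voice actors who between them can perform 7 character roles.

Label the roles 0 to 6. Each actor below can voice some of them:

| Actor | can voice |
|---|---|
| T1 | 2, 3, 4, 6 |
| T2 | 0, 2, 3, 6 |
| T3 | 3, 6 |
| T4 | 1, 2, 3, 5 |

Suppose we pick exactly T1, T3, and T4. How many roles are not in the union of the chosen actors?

Union of T1, T3, T4 = {1, 2, 3, 4, 5, 6}.
Not covered: 0 — 1 role.

1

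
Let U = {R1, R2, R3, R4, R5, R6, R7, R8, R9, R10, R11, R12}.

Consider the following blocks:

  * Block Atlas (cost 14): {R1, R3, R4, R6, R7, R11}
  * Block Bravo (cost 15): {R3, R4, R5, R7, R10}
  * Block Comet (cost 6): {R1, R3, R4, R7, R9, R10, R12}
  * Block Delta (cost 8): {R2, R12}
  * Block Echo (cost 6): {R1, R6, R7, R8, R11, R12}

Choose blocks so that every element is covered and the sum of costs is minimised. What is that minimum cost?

35

Bravo, Comet, Delta, Echo together cover every element (Bravo ∪ Comet ∪ Delta ∪ Echo = {R1, R2, R3, R4, R5, R6, R7, R8, R9, R10, R11, R12}); total cost 15 + 6 + 8 + 6 = 35.
No covering selection has total cost below 35.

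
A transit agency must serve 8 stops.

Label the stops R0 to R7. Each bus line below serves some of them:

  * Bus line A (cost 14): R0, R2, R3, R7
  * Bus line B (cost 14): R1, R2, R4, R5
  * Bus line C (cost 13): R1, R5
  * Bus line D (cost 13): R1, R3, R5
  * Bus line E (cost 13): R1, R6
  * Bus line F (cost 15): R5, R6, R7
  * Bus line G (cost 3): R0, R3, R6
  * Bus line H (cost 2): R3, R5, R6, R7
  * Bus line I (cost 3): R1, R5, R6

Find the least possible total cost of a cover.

B, G, H together cover every stop (B ∪ G ∪ H = {R0, R1, R2, R3, R4, R5, R6, R7}); total cost 14 + 3 + 2 = 19.
The greedy pick H, G, I, B costs 22; no covering selection beats 19.

19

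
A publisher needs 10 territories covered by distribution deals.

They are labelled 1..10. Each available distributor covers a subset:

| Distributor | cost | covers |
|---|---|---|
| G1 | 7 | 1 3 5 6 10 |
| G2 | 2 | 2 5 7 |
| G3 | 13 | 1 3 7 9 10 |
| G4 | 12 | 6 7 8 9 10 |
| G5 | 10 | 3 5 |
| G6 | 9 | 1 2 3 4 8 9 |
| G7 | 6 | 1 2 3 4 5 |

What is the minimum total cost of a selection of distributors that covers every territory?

18

G4, G7 together cover every territory (G4 ∪ G7 = {1, 2, 3, 4, 5, 6, 7, 8, 9, 10}); total cost 12 + 6 = 18.
No covering selection has total cost below 18.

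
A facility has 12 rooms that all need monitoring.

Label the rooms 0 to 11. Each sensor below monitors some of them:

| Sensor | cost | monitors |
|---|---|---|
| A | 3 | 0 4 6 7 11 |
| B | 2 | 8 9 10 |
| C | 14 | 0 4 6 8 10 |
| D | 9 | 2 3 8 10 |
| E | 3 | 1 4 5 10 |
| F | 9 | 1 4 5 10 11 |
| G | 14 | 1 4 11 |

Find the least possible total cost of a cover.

17

A, B, D, E together cover every room (A ∪ B ∪ D ∪ E = {0, 1, 2, 3, 4, 5, 6, 7, 8, 9, 10, 11}); total cost 3 + 2 + 9 + 3 = 17.
No covering selection has total cost below 17.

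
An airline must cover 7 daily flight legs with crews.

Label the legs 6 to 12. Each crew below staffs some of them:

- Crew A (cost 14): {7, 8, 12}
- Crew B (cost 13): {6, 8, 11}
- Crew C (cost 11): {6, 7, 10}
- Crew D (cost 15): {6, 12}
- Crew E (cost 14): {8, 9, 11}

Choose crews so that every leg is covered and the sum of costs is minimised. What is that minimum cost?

A, C, E together cover every leg (A ∪ C ∪ E = {6, 7, 8, 9, 10, 11, 12}); total cost 14 + 11 + 14 = 39.
No covering selection has total cost below 39.

39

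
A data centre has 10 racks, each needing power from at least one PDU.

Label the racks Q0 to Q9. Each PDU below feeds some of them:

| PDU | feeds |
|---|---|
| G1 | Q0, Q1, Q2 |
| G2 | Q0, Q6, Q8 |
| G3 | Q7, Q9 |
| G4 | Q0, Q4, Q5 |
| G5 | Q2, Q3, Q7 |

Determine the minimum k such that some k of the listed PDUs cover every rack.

G1 and G2 and G3 and G4 and G5 together: G1 ∪ G2 ∪ G3 ∪ G4 ∪ G5 = {Q0, Q1, Q2, Q3, Q4, Q5, Q6, Q7, Q8, Q9} — every rack is covered.
Only G1 contains Q1, so G1 is forced; the remaining 7 racks need at least 4 more PDUs (each remaining PDU adds at most 2) — so at least 5 PDUs are needed, and 5 is optimal.

5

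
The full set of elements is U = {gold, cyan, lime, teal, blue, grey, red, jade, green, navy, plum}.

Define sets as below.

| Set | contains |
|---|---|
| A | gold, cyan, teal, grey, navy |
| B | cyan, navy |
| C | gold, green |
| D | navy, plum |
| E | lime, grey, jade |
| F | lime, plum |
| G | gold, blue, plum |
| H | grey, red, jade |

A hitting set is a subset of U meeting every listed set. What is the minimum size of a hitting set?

T = {gold, lime, grey, navy} meets every set (each contains at least one member of T), and |T| = 4.
The sets B, C, F, H are pairwise disjoint, so any hitting set needs a separate element for each — at least 4. Hence 4 is optimal.

4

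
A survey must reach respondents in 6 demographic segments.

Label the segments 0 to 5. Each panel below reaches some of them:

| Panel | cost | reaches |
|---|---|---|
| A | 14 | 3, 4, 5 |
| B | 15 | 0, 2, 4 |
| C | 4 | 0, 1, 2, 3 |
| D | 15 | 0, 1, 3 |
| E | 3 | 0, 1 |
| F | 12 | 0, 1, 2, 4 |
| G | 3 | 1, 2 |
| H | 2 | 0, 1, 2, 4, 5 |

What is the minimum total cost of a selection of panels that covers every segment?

C, H together cover every segment (C ∪ H = {0, 1, 2, 3, 4, 5}); total cost 4 + 2 = 6.
No covering selection has total cost below 6.

6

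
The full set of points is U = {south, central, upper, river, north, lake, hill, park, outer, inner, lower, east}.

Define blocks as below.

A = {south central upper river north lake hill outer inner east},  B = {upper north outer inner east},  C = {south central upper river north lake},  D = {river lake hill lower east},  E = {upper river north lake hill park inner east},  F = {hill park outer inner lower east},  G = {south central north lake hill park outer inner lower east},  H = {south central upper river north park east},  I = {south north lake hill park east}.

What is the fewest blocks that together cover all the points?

E and G cover everything between them: the union {south, central, upper, river, north, lake, hill, park, outer, inner, lower, east} is all of U.
No single block has all 12 points (the largest, A, has 10), so 2 is optimal.

2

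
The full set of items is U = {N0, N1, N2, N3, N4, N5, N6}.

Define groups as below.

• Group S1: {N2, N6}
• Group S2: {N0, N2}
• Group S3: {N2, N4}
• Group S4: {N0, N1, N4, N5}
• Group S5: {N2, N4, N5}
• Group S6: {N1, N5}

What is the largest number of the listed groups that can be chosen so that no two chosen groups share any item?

2

S2, S6 are pairwise disjoint (S2={N0,N2}; S6={N1,N5}).
Every remaining group overlaps one of these, and no 3 of the listed groups are pairwise disjoint, so 2 is the maximum.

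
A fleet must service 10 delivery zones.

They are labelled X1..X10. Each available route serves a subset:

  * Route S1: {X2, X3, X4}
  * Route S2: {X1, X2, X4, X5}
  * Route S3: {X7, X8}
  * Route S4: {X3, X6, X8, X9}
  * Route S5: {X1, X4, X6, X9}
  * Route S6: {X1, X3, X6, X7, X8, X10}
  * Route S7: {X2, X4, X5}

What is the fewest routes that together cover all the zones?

Take {S5, S6, S7}. Their union is {X1, X2, X3, X4, X5, X6, X7, X8, X9, X10}, which is all 10 zones.
Only S6 contains X10, so S6 is forced; the remaining 4 zones need at least 2 more routes (each remaining route adds at most 3) — so at least 3 routes are needed, and 3 is optimal.

3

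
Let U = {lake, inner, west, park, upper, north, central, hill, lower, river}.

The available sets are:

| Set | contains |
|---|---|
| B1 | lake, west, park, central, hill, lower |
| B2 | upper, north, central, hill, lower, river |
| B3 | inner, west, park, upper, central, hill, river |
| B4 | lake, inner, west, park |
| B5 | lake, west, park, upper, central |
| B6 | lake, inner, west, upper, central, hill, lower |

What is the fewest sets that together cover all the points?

B2 and B4 cover everything between them: the union {lake, inner, west, park, upper, north, central, hill, lower, river} is all of U.
No single set has all 10 points (the largest, B3, has 7), so 2 is optimal.

2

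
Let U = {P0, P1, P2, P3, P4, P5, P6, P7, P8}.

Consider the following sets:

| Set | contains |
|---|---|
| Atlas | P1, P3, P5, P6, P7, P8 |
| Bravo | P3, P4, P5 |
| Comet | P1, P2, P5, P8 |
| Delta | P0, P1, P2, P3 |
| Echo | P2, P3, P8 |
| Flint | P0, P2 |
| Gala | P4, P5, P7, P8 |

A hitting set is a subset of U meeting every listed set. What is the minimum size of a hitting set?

H = {P2, P5} meets every set (each contains at least one member of H), and |H| = 2.
The sets Atlas, Flint are pairwise disjoint, so any hitting set needs a separate element for each — at least 2. Hence 2 is optimal.

2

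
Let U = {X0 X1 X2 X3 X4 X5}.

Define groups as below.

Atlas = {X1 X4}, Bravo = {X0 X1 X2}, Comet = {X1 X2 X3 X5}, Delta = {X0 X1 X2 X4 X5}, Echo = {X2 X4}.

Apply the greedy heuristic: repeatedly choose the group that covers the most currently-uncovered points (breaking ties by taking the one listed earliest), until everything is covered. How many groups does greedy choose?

2

Greedy: pick Delta (covers 5 new) → pick Comet (covers 1 new). Total picks: 2.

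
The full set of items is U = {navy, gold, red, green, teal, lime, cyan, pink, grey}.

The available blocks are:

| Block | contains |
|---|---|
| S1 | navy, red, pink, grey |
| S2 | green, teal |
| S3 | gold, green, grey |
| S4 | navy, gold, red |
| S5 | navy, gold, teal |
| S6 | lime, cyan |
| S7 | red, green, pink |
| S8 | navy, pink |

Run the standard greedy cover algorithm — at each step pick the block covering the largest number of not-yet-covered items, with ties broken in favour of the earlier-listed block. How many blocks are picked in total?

Greedy: pick S1 (covers 4 new) → pick S2 (covers 2 new) → pick S6 (covers 2 new) → pick S3 (covers 1 new). Total picks: 4.

4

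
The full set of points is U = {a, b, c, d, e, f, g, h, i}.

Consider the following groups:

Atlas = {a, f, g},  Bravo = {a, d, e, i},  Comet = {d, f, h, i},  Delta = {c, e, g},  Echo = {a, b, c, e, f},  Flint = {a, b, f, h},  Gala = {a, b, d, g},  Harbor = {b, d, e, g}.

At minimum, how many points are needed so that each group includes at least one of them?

3

The 3 points {e, f, g} hit every group.
No choice of 2 points meets every group, so 3 is the minimum.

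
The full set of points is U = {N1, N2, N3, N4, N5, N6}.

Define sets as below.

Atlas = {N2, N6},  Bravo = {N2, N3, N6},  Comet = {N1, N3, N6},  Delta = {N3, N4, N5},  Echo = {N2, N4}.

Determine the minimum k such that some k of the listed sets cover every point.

3

Take {Bravo, Comet, Delta}. Their union is {N1, N2, N3, N4, N5, N6}, which is all 6 points.
Only Comet contains N1, so Comet is forced; the remaining 3 points need at least 2 more sets (each remaining set adds at most 2) — so at least 3 sets are needed, and 3 is optimal.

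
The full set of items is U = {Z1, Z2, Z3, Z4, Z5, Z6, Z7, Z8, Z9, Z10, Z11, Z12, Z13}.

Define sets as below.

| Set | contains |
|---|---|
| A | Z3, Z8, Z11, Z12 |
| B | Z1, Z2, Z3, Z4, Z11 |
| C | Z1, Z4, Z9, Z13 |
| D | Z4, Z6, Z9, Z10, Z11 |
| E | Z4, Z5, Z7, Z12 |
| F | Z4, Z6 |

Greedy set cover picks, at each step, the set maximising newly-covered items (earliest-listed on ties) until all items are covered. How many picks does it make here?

Greedy: pick B (covers 5 new) → pick D (covers 3 new) → pick E (covers 3 new) → pick A (covers 1 new) → pick C (covers 1 new). Total picks: 5.

5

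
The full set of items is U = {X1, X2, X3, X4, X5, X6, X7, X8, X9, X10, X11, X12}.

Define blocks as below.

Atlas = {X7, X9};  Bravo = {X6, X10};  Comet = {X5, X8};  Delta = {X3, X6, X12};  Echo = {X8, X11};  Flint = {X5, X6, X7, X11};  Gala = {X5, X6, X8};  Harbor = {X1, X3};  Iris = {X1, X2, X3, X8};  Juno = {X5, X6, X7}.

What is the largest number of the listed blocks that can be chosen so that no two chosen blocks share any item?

4

Atlas, Bravo, Comet, Harbor are pairwise disjoint (Atlas={X7,X9}; Bravo={X6,X10}; Comet={X5,X8}; Harbor={X1,X3}).
Every remaining block overlaps one of these, and no 5 of the listed blocks are pairwise disjoint, so 4 is the maximum.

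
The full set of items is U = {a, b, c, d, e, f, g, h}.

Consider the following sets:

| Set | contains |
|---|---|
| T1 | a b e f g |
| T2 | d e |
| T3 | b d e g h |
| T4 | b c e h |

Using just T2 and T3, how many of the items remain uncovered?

Union of T2, T3 = {b, d, e, g, h}.
Not covered: a, c, f — 3 items.

3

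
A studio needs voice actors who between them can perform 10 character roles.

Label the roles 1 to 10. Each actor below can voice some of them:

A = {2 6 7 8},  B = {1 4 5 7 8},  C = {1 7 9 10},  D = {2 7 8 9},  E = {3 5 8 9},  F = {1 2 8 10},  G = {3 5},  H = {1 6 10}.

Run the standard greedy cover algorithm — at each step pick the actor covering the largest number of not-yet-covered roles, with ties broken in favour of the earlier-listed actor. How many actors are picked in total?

4

Greedy: pick B (covers 5 new) → pick A (covers 2 new) → pick C (covers 2 new) → pick E (covers 1 new). Total picks: 4.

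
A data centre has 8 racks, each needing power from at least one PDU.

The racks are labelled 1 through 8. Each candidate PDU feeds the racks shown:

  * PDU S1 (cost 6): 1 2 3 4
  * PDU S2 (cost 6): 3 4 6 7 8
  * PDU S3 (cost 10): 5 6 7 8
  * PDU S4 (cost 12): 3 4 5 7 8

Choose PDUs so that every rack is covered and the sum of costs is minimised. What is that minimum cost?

S1, S3 together cover every rack (S1 ∪ S3 = {1, 2, 3, 4, 5, 6, 7, 8}); total cost 6 + 10 = 16.
The greedy pick S2, S1, S3 costs 22; no covering selection beats 16.

16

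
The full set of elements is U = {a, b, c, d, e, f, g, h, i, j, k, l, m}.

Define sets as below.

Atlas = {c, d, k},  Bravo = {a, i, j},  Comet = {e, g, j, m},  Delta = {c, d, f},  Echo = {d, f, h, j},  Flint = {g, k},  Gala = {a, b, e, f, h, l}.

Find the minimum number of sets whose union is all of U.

4

Atlas, Bravo, Comet, and Gala cover everything between them: the union {a, b, c, d, e, f, g, h, i, j, k, l, m} is all of U.
Only Gala contains b, so Gala is forced; the remaining 7 elements need at least 3 more sets (each remaining set adds at most 3) — so at least 4 sets are needed, and 4 is optimal.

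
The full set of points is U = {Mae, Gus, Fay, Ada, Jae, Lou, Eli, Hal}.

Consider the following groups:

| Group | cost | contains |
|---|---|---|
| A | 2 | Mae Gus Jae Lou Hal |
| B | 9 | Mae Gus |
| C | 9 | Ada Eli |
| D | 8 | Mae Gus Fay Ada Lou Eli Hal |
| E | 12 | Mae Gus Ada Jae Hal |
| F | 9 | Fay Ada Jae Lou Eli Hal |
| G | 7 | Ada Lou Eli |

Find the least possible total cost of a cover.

A, D together cover every point (A ∪ D = {Mae, Gus, Fay, Ada, Jae, Lou, Eli, Hal}); total cost 2 + 8 = 10.
No covering selection has total cost below 10.

10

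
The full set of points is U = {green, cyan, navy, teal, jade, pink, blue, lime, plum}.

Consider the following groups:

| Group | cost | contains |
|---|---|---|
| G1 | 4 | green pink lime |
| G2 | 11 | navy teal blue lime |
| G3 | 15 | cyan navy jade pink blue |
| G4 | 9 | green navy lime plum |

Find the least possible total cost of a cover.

G2, G3, G4 together cover every point (G2 ∪ G3 ∪ G4 = {green, cyan, navy, teal, jade, pink, blue, lime, plum}); total cost 11 + 15 + 9 = 35.
The greedy pick G1, G2, G3, G4 costs 39; no covering selection beats 35.

35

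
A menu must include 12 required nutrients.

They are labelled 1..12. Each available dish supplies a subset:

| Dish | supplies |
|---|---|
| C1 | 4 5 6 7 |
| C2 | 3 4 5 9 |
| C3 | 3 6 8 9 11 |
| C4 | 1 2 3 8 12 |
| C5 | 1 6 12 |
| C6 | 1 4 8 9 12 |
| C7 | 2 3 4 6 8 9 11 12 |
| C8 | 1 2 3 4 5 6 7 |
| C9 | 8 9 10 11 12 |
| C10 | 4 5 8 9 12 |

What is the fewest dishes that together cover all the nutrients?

2

C8 and C9 together: C8 ∪ C9 = {1, 2, 3, 4, 5, 6, 7, 8, 9, 10, 11, 12} — every nutrient is covered.
No single dish has all 12 nutrients (the largest, C7, has 8), so 2 is optimal.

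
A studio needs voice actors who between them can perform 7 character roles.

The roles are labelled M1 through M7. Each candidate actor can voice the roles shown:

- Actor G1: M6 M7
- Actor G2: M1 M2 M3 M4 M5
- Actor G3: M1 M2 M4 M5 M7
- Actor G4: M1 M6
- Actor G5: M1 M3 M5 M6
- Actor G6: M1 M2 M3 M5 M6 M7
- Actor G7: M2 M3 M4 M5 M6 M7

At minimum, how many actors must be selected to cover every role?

2

G2 and G7 together: G2 ∪ G7 = {M1, M2, M3, M4, M5, M6, M7} — every role is covered.
No single actor has all 7 roles (the largest, G6, has 6), so 2 is optimal.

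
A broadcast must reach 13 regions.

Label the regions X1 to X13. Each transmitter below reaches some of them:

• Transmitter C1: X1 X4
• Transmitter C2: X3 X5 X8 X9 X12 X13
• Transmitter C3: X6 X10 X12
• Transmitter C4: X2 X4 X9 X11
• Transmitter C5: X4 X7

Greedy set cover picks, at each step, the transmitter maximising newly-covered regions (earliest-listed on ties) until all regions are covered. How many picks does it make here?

5

Greedy: pick C2 (covers 6 new) → pick C4 (covers 3 new) → pick C3 (covers 2 new) → pick C1 (covers 1 new) → pick C5 (covers 1 new). Total picks: 5.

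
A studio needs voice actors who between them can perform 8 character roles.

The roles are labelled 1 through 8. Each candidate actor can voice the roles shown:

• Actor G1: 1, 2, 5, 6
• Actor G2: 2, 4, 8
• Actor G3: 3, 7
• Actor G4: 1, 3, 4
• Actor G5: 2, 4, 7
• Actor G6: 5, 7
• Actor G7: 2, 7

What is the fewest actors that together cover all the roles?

G1 and G2 and G3 together: G1 ∪ G2 ∪ G3 = {1, 2, 3, 4, 5, 6, 7, 8} — every role is covered.
Only G1 contains 6, so G1 is forced; the remaining 4 roles need at least 2 more actors (each remaining actor adds at most 2) — so at least 3 actors are needed, and 3 is optimal.

3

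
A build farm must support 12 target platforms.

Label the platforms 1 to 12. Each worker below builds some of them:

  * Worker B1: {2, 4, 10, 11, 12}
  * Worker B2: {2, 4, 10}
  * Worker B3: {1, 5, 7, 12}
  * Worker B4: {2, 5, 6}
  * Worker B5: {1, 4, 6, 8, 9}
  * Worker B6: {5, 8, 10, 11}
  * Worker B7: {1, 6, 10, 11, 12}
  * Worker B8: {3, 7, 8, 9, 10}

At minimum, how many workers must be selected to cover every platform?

4

B1 and B4 and B7 and B8 together: B1 ∪ B4 ∪ B7 ∪ B8 = {1, 2, 3, 4, 5, 6, 7, 8, 9, 10, 11, 12} — every platform is covered.
No 3 of the 8 workers cover everything (all 56 combinations miss at least one platform), so 4 is optimal.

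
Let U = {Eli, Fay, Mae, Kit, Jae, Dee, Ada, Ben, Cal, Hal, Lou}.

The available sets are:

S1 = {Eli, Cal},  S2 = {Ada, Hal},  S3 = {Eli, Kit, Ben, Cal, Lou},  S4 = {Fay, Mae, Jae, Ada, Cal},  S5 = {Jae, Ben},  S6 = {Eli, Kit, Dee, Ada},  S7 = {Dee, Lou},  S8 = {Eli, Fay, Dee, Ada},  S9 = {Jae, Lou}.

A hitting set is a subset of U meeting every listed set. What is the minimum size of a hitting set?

4

The 4 items {Eli, Jae, Dee, Hal} hit every set.
The sets S1, S2, S5, S7 are pairwise disjoint, so any hitting set needs a separate item for each — at least 4. Hence 4 is optimal.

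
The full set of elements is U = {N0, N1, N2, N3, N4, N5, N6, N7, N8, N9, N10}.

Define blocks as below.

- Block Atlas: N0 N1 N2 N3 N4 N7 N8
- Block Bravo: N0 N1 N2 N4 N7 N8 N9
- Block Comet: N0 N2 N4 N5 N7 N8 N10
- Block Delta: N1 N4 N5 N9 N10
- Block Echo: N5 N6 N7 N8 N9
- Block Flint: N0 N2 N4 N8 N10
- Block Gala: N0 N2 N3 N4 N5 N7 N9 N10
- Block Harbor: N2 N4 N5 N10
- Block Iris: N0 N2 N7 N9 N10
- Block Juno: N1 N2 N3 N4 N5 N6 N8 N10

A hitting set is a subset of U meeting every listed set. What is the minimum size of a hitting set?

2

The 2 elements {N2, N9} hit every block.
No single element lies in every block, so at least 2 are needed and 2 is optimal.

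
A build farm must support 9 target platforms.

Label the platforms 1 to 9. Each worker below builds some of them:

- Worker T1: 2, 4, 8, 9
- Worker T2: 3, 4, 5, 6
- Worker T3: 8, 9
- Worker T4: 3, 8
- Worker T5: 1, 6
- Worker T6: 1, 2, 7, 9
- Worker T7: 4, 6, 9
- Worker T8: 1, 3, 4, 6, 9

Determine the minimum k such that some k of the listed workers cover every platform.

T1 and T2 and T6 together: T1 ∪ T2 ∪ T6 = {1, 2, 3, 4, 5, 6, 7, 8, 9} — every platform is covered.
Only T2 contains 5, so T2 is forced; the remaining 5 platforms need at least 2 more workers (each remaining worker adds at most 4) — so at least 3 workers are needed, and 3 is optimal.

3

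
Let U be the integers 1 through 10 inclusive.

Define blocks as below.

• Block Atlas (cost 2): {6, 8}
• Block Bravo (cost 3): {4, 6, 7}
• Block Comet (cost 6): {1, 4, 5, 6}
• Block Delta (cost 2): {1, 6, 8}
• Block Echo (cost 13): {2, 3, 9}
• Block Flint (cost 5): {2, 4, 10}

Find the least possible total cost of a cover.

29

Bravo, Comet, Delta, Echo, Flint together cover every point (Bravo ∪ Comet ∪ Delta ∪ Echo ∪ Flint = {1, 2, 3, 4, 5, 6, 7, 8, 9, 10}); total cost 3 + 6 + 2 + 13 + 5 = 29.
No covering selection has total cost below 29.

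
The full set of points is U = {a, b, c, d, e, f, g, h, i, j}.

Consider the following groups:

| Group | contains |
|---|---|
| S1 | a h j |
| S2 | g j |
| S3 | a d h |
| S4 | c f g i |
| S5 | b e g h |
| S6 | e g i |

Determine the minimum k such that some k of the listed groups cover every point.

4

Take {S2, S3, S4, S5}. Their union is {a, b, c, d, e, f, g, h, i, j}, which is all 10 points.
No 3 of the 6 groups cover everything (all 20 combinations miss at least one point), so 4 is optimal.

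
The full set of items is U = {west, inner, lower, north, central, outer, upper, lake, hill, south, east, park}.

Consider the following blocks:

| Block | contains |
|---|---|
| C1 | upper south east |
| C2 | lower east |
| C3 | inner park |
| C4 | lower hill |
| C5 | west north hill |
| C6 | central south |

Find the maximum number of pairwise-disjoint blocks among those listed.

4

C2, C3, C5, C6 are pairwise disjoint (C2={lower,east}; C3={inner,park}; C5={west,north,hill}; C6={central,south}).
Every remaining block overlaps one of these, and no 5 of the listed blocks are pairwise disjoint, so 4 is the maximum.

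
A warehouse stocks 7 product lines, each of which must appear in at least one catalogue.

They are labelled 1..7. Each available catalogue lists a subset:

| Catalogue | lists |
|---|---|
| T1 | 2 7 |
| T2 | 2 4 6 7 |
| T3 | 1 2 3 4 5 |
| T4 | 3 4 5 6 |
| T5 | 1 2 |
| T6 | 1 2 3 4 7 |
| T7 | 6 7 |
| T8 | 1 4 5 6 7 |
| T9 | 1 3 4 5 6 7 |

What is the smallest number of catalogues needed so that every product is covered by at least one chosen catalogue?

Take {T1, T9}. Their union is {1, 2, 3, 4, 5, 6, 7}, which is all 7 products.
No single catalogue has all 7 products (the largest, T9, has 6), so 2 is optimal.

2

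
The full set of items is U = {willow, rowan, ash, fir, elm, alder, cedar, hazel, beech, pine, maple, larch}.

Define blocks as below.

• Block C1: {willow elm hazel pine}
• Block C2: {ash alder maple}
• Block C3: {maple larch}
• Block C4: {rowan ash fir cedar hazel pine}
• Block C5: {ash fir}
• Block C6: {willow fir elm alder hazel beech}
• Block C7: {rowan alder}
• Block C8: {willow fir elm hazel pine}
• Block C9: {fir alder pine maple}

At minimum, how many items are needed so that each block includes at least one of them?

4

Take H = {ash, alder, pine, larch}. Each listed block contains at least one of these, so H is a hitting set of size 4.
The blocks C1, C3, C5, C7 are pairwise disjoint, so any hitting set needs a separate item for each — at least 4. Hence 4 is optimal.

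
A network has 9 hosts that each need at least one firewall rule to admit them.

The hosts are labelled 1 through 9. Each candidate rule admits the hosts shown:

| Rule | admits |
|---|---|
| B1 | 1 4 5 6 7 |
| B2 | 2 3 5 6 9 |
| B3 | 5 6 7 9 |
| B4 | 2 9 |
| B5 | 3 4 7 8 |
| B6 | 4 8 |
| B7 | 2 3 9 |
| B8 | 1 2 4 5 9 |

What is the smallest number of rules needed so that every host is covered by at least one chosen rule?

B1 and B4 and B5 together: B1 ∪ B4 ∪ B5 = {1, 2, 3, 4, 5, 6, 7, 8, 9} — every host is covered.
No 2 of the 8 rules cover everything (all 28 combinations miss at least one host), so 3 is optimal.

3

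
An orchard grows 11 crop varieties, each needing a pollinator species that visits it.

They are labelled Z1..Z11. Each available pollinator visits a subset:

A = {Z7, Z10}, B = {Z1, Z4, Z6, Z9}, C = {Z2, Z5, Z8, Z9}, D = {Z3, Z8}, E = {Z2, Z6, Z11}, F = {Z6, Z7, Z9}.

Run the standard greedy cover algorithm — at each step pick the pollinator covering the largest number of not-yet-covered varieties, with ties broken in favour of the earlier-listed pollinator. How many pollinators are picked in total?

5

Greedy: pick B (covers 4 new) → pick C (covers 3 new) → pick A (covers 2 new) → pick D (covers 1 new) → pick E (covers 1 new). Total picks: 5.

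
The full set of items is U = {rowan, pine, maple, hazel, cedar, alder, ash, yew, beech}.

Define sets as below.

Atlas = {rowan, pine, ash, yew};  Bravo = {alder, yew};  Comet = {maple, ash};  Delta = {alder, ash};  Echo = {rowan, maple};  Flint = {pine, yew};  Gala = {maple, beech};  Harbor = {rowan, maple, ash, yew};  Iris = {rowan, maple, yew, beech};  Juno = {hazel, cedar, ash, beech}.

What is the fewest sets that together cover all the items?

Atlas and Delta and Gala and Juno together: Atlas ∪ Delta ∪ Gala ∪ Juno = {rowan, pine, maple, hazel, cedar, alder, ash, yew, beech} — every item is covered.
No 3 of the 10 sets cover everything (all 120 combinations miss at least one item), so 4 is optimal.

4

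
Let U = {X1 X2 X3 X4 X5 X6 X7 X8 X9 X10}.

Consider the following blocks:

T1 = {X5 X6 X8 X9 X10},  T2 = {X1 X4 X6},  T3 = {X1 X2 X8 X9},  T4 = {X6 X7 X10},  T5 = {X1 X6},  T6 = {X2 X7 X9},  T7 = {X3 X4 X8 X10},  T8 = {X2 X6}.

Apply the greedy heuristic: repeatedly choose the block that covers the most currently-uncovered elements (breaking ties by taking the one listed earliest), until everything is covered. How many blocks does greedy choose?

Greedy: pick T1 (covers 5 new) → pick T2 (covers 2 new) → pick T6 (covers 2 new) → pick T7 (covers 1 new). Total picks: 4.

4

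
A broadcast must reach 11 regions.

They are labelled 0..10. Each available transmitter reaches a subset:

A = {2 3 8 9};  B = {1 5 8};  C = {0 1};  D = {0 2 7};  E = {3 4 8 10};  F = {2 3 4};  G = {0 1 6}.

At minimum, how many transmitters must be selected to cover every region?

A and B and D and E and G together: A ∪ B ∪ D ∪ E ∪ G = {0, 1, 2, 3, 4, 5, 6, 7, 8, 9, 10} — every region is covered.
No 4 of the 7 transmitters cover everything (all 35 combinations miss at least one region), so 5 is optimal.

5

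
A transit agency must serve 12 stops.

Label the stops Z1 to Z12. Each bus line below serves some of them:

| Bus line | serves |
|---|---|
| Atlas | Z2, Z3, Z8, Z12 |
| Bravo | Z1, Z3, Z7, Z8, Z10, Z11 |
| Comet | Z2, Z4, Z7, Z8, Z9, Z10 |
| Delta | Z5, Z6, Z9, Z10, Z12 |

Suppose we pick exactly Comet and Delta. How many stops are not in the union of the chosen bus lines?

3

Union of Comet, Delta = {Z2, Z4, Z5, Z6, Z7, Z8, Z9, Z10, Z12}.
Not covered: Z1, Z3, Z11 — 3 stops.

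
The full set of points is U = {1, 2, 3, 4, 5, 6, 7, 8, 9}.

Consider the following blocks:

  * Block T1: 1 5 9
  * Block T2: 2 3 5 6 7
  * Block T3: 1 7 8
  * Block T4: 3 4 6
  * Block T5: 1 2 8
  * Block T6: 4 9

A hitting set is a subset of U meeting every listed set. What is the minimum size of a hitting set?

3

Take H = {3, 8, 9}. Each listed block contains at least one of these, so H is a hitting set of size 3.
No choice of 2 points meets every block, so 3 is the minimum.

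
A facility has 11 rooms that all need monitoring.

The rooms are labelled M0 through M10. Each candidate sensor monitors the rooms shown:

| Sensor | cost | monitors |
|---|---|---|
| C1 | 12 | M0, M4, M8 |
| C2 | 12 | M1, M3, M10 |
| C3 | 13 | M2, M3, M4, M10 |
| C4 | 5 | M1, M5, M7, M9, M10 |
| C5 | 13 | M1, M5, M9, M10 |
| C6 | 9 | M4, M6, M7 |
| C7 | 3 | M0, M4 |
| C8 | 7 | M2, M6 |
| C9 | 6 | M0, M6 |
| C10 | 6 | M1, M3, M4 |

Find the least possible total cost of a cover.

C1, C4, C8, C10 together cover every room (C1 ∪ C4 ∪ C8 ∪ C10 = {M0, M1, M2, M3, M4, M5, M6, M7, M8, M9, M10}); total cost 12 + 5 + 7 + 6 = 30.
The greedy pick C4, C7, C8, C10, C1 costs 33; no covering selection beats 30.

30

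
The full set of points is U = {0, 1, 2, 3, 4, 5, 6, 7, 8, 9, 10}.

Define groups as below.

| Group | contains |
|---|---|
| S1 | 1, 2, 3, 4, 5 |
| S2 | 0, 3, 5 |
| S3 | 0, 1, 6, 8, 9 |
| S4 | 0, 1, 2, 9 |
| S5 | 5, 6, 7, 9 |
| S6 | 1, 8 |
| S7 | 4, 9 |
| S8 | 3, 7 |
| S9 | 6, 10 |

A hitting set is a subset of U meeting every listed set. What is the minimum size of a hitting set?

The 4 points {3, 6, 8, 9} hit every group.
The groups S6, S7, S8, S9 are pairwise disjoint, so any hitting set needs a separate point for each — at least 4. Hence 4 is optimal.

4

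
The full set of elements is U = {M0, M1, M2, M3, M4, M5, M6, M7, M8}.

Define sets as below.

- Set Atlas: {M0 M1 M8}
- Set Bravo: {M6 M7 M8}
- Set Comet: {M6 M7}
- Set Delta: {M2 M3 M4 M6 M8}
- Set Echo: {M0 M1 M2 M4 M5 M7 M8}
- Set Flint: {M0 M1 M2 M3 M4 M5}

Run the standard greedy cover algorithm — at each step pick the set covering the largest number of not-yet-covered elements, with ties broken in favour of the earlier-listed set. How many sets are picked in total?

Greedy: pick Echo (covers 7 new) → pick Delta (covers 2 new). Total picks: 2.

2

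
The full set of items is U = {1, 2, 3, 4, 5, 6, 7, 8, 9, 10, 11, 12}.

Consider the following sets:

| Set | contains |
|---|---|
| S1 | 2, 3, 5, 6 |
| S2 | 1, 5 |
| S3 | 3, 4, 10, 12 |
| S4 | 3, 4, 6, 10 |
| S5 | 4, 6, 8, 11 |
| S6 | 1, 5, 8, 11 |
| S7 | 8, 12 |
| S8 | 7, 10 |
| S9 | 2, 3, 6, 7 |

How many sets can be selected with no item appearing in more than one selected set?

S2, S7, S9 are pairwise disjoint (S2={1,5}; S7={8,12}; S9={2,3,6,7}).
Every remaining set overlaps one of these, and no 4 of the listed sets are pairwise disjoint, so 3 is the maximum.

3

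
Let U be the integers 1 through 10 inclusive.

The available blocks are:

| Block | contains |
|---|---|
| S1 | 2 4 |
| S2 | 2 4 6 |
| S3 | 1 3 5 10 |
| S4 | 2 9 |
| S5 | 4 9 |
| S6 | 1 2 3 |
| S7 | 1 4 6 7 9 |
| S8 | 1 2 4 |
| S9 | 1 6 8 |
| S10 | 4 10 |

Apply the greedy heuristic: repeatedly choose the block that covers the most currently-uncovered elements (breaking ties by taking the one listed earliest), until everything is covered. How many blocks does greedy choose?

Greedy: pick S7 (covers 5 new) → pick S3 (covers 3 new) → pick S1 (covers 1 new) → pick S9 (covers 1 new). Total picks: 4.

4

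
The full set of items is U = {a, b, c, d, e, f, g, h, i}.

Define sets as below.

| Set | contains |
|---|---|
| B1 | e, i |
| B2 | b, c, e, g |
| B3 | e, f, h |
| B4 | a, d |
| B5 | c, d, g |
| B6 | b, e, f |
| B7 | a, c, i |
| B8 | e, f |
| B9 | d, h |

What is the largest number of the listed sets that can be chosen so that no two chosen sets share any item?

B7, B8, B9 are pairwise disjoint (B7={a,c,i}; B8={e,f}; B9={d,h}).
Every remaining set overlaps one of these, and no 4 of the listed sets are pairwise disjoint, so 3 is the maximum.

3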